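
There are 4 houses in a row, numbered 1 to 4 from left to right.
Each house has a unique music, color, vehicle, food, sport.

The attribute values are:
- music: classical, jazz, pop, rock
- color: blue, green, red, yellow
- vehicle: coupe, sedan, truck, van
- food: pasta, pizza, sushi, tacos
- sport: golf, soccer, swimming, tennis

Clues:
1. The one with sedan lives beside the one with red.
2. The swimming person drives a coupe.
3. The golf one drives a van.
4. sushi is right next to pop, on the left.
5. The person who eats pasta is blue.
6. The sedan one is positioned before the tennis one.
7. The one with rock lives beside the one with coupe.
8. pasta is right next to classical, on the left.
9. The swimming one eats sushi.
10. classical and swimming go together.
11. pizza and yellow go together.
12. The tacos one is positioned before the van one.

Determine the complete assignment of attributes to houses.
Solution:

House | Music | Color | Vehicle | Food | Sport
----------------------------------------------
  1   | rock | blue | sedan | pasta | soccer
  2   | classical | red | coupe | sushi | swimming
  3   | pop | green | truck | tacos | tennis
  4   | jazz | yellow | van | pizza | golf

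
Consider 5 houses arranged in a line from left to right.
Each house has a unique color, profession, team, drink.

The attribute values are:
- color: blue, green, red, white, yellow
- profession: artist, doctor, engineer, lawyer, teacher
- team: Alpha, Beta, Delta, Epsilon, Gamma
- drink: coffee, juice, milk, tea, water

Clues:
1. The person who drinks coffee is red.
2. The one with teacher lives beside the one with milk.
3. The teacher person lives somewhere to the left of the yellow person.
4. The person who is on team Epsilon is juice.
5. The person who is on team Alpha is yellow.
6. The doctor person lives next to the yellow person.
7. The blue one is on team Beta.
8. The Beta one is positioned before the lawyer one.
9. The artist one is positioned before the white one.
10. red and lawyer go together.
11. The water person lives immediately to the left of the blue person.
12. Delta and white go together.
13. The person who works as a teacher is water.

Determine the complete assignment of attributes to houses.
Solution:

House | Color | Profession | Team | Drink
-----------------------------------------
  1   | green | artist | Epsilon | juice
  2   | white | teacher | Delta | water
  3   | blue | doctor | Beta | milk
  4   | yellow | engineer | Alpha | tea
  5   | red | lawyer | Gamma | coffee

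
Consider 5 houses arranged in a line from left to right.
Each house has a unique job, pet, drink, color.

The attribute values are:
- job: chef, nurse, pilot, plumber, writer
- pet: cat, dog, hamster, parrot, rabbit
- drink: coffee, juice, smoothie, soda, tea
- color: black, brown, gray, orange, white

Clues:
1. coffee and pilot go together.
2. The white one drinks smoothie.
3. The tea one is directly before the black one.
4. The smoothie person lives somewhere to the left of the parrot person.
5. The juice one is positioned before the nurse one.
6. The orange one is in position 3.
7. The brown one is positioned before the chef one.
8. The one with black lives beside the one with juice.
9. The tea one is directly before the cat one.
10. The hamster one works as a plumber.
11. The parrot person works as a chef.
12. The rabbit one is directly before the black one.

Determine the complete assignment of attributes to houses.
Solution:

House | Job | Pet | Drink | Color
---------------------------------
  1   | writer | rabbit | tea | brown
  2   | pilot | cat | coffee | black
  3   | plumber | hamster | juice | orange
  4   | nurse | dog | smoothie | white
  5   | chef | parrot | soda | gray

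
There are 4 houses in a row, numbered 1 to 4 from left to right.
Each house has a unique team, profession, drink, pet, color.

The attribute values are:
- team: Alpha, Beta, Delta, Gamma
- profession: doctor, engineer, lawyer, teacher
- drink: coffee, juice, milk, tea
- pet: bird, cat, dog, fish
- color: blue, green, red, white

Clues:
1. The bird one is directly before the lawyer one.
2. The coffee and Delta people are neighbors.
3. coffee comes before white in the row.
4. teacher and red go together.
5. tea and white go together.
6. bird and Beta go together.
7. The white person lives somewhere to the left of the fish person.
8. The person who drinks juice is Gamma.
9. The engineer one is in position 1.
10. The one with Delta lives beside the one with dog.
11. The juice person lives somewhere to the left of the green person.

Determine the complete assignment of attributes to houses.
Solution:

House | Team | Profession | Drink | Pet | Color
-----------------------------------------------
  1   | Beta | engineer | coffee | bird | blue
  2   | Delta | lawyer | tea | cat | white
  3   | Gamma | teacher | juice | dog | red
  4   | Alpha | doctor | milk | fish | green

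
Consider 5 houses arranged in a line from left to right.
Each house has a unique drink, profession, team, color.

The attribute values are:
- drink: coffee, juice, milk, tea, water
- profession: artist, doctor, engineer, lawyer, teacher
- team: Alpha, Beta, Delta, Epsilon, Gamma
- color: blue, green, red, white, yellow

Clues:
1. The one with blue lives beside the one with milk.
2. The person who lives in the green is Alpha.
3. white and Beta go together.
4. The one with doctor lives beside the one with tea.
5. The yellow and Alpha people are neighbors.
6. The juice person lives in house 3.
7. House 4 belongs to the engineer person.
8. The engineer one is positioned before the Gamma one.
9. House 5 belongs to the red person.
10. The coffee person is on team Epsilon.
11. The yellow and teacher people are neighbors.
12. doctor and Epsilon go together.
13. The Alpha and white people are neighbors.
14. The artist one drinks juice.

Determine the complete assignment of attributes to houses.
Solution:

House | Drink | Profession | Team | Color
-----------------------------------------
  1   | coffee | doctor | Epsilon | yellow
  2   | tea | teacher | Alpha | green
  3   | juice | artist | Beta | white
  4   | water | engineer | Delta | blue
  5   | milk | lawyer | Gamma | red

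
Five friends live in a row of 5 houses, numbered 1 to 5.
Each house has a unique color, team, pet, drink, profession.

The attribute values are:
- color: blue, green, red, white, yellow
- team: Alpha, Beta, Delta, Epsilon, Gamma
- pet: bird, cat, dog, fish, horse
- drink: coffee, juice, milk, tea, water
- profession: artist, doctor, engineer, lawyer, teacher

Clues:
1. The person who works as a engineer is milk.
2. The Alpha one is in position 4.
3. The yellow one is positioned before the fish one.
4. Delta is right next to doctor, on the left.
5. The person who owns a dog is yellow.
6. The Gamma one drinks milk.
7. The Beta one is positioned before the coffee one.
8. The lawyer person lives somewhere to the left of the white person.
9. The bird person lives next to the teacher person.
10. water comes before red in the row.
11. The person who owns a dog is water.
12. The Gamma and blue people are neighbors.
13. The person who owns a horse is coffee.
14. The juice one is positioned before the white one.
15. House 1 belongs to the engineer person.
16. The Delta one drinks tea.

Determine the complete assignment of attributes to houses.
Solution:

House | Color | Team | Pet | Drink | Profession
-----------------------------------------------
  1   | green | Gamma | bird | milk | engineer
  2   | blue | Delta | cat | tea | teacher
  3   | yellow | Beta | dog | water | doctor
  4   | red | Alpha | fish | juice | lawyer
  5   | white | Epsilon | horse | coffee | artist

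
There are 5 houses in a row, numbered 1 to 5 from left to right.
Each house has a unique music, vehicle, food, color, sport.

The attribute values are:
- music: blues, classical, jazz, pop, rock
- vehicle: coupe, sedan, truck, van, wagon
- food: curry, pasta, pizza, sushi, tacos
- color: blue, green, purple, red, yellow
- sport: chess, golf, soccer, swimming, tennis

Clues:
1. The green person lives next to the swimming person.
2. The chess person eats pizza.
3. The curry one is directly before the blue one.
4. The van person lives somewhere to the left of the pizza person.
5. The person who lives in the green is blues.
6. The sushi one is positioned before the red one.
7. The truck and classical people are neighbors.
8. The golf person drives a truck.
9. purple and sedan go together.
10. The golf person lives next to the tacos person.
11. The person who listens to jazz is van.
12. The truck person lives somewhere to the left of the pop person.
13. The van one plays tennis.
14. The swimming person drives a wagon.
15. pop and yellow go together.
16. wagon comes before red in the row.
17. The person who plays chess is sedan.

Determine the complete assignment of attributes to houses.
Solution:

House | Music | Vehicle | Food | Color | Sport
----------------------------------------------
  1   | blues | truck | curry | green | golf
  2   | classical | wagon | tacos | blue | swimming
  3   | pop | coupe | sushi | yellow | soccer
  4   | jazz | van | pasta | red | tennis
  5   | rock | sedan | pizza | purple | chess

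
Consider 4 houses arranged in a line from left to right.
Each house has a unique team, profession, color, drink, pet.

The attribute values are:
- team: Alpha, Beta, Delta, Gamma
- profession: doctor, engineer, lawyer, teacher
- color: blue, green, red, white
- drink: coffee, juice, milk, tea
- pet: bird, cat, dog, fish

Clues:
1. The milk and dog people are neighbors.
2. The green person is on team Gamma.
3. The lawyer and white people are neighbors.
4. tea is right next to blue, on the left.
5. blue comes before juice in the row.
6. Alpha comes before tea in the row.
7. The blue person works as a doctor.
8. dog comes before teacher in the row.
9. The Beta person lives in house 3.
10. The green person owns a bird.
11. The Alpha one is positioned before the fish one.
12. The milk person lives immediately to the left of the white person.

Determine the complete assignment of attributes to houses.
Solution:

House | Team | Profession | Color | Drink | Pet
-----------------------------------------------
  1   | Alpha | lawyer | red | milk | cat
  2   | Delta | engineer | white | tea | dog
  3   | Beta | doctor | blue | coffee | fish
  4   | Gamma | teacher | green | juice | bird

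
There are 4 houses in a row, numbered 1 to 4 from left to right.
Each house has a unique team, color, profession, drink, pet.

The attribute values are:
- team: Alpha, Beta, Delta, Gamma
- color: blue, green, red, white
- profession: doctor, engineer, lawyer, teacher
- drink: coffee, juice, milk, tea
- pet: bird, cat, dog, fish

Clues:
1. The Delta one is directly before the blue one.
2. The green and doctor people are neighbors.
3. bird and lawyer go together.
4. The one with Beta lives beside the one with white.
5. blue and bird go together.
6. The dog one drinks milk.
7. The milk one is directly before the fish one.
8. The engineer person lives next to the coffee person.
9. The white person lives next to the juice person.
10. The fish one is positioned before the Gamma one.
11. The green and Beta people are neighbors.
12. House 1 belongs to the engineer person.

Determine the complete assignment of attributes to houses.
Solution:

House | Team | Color | Profession | Drink | Pet
-----------------------------------------------
  1   | Alpha | green | engineer | milk | dog
  2   | Beta | red | doctor | coffee | fish
  3   | Delta | white | teacher | tea | cat
  4   | Gamma | blue | lawyer | juice | bird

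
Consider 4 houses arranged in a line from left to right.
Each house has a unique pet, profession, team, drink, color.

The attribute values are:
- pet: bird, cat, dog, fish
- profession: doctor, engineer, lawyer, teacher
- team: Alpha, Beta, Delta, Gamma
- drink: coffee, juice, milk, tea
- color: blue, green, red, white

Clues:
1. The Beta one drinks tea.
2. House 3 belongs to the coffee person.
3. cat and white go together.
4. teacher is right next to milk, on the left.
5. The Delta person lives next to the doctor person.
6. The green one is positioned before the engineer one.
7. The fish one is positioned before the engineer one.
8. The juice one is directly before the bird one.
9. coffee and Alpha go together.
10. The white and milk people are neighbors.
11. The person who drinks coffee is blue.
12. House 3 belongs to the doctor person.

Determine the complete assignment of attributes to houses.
Solution:

House | Pet | Profession | Team | Drink | Color
-----------------------------------------------
  1   | cat | teacher | Gamma | juice | white
  2   | bird | lawyer | Delta | milk | green
  3   | fish | doctor | Alpha | coffee | blue
  4   | dog | engineer | Beta | tea | red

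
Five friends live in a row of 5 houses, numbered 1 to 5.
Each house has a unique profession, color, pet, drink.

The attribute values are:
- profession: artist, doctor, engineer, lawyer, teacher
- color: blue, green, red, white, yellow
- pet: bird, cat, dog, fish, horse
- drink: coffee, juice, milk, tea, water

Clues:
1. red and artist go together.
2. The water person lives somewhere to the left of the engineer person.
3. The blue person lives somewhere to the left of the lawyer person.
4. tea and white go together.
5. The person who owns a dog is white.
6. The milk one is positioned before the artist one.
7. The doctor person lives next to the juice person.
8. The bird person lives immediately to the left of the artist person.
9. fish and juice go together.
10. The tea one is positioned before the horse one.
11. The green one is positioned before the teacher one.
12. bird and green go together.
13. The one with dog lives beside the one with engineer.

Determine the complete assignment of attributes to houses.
Solution:

House | Profession | Color | Pet | Drink
----------------------------------------
  1   | doctor | green | bird | milk
  2   | artist | red | fish | juice
  3   | teacher | blue | cat | water
  4   | lawyer | white | dog | tea
  5   | engineer | yellow | horse | coffee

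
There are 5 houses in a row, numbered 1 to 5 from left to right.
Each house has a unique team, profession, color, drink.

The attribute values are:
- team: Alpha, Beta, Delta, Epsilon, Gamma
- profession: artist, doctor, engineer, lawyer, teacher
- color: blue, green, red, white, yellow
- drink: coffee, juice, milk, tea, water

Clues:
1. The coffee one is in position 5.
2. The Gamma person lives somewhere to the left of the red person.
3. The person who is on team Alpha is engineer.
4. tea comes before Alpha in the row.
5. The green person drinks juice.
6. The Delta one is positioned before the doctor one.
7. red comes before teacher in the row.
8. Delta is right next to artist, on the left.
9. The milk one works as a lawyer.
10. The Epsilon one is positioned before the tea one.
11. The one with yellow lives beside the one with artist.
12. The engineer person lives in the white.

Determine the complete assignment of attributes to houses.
Solution:

House | Team | Profession | Color | Drink
-----------------------------------------
  1   | Delta | lawyer | yellow | milk
  2   | Gamma | artist | green | juice
  3   | Epsilon | doctor | red | water
  4   | Beta | teacher | blue | tea
  5   | Alpha | engineer | white | coffee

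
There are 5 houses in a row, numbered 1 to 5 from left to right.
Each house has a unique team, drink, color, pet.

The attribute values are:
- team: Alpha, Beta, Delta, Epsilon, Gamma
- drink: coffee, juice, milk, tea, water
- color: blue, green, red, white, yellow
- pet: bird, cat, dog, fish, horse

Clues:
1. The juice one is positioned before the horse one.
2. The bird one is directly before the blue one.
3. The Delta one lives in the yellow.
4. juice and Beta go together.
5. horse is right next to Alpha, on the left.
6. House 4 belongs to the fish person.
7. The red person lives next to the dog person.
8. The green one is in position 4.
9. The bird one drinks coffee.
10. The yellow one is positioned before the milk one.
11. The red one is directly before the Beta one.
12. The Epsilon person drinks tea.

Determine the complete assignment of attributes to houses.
Solution:

House | Team | Drink | Color | Pet
----------------------------------
  1   | Gamma | coffee | red | bird
  2   | Beta | juice | blue | dog
  3   | Delta | water | yellow | horse
  4   | Alpha | milk | green | fish
  5   | Epsilon | tea | white | cat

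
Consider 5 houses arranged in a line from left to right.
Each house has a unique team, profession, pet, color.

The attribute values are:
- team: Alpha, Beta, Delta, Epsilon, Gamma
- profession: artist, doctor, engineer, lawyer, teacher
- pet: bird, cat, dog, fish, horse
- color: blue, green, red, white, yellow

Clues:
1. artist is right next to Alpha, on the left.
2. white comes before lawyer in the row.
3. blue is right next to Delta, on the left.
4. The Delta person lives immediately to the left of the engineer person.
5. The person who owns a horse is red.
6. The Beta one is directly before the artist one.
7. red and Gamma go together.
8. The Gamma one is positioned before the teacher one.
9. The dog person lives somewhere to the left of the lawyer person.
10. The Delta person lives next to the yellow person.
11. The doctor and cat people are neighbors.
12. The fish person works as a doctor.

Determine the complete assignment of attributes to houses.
Solution:

House | Team | Profession | Pet | Color
---------------------------------------
  1   | Beta | doctor | fish | blue
  2   | Delta | artist | cat | white
  3   | Alpha | engineer | dog | yellow
  4   | Gamma | lawyer | horse | red
  5   | Epsilon | teacher | bird | green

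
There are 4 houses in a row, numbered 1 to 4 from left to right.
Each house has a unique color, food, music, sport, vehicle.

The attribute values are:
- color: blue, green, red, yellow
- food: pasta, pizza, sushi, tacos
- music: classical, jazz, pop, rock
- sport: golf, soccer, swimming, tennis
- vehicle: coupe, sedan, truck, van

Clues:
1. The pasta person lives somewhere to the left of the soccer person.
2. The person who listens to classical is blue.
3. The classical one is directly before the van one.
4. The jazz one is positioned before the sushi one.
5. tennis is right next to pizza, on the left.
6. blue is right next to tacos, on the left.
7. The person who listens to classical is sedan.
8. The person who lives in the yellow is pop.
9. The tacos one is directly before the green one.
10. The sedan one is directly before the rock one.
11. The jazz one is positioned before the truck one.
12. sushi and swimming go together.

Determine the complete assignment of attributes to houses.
Solution:

House | Color | Food | Music | Sport | Vehicle
----------------------------------------------
  1   | blue | pasta | classical | golf | sedan
  2   | red | tacos | rock | tennis | van
  3   | green | pizza | jazz | soccer | coupe
  4   | yellow | sushi | pop | swimming | truck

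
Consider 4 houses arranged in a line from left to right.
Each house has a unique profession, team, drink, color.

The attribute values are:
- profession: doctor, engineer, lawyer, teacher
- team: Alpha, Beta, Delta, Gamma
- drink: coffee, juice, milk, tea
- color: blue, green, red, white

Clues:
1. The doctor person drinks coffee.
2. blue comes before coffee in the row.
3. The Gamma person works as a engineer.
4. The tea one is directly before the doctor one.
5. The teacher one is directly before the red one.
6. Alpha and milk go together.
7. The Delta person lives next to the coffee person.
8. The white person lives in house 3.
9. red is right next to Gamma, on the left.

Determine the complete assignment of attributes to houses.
Solution:

House | Profession | Team | Drink | Color
-----------------------------------------
  1   | teacher | Delta | tea | blue
  2   | doctor | Beta | coffee | red
  3   | engineer | Gamma | juice | white
  4   | lawyer | Alpha | milk | green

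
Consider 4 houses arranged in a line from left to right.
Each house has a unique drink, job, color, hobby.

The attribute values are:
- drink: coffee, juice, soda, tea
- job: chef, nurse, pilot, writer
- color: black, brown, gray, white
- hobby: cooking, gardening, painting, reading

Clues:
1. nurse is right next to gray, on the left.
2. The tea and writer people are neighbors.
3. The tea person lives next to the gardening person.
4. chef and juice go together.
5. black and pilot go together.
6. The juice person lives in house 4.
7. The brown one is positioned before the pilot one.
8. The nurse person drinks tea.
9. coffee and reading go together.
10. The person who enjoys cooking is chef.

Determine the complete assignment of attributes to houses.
Solution:

House | Drink | Job | Color | Hobby
-----------------------------------
  1   | tea | nurse | brown | painting
  2   | soda | writer | gray | gardening
  3   | coffee | pilot | black | reading
  4   | juice | chef | white | cooking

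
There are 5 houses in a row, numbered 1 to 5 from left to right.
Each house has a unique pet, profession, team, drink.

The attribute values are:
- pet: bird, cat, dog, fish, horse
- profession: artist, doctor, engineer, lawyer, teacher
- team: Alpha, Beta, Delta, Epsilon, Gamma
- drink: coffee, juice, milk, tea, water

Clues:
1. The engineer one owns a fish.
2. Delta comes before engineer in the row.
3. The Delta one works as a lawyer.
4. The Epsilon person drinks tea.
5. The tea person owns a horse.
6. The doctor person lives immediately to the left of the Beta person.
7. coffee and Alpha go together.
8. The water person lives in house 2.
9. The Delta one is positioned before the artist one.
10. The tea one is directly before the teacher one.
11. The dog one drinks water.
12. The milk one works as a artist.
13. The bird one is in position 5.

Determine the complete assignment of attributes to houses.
Solution:

House | Pet | Profession | Team | Drink
---------------------------------------
  1   | horse | doctor | Epsilon | tea
  2   | dog | teacher | Beta | water
  3   | cat | lawyer | Delta | juice
  4   | fish | engineer | Alpha | coffee
  5   | bird | artist | Gamma | milk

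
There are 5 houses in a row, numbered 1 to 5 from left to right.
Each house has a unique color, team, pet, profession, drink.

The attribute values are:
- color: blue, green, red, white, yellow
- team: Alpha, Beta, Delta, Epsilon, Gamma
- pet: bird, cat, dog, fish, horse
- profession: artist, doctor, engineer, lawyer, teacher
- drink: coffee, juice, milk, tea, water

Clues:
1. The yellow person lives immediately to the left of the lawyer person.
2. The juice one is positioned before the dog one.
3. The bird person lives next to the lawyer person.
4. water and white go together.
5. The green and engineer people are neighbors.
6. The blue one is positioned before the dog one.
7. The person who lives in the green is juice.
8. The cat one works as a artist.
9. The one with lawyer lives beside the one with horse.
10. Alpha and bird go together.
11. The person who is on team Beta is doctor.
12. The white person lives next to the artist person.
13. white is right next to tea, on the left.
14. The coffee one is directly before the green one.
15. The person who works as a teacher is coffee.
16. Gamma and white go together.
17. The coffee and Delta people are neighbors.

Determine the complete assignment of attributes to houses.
Solution:

House | Color | Team | Pet | Profession | Drink
-----------------------------------------------
  1   | yellow | Alpha | bird | teacher | coffee
  2   | green | Delta | fish | lawyer | juice
  3   | white | Gamma | horse | engineer | water
  4   | blue | Epsilon | cat | artist | tea
  5   | red | Beta | dog | doctor | milk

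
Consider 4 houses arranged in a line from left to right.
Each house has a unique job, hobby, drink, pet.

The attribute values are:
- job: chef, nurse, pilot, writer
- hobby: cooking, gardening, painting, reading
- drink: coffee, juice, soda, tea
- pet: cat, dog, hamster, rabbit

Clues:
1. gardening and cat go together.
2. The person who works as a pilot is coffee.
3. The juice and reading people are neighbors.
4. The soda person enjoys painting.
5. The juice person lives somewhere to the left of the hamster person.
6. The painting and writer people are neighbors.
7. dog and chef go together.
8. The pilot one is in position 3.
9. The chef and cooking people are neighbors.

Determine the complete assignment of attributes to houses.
Solution:

House | Job | Hobby | Drink | Pet
---------------------------------
  1   | chef | painting | soda | dog
  2   | writer | cooking | juice | rabbit
  3   | pilot | reading | coffee | hamster
  4   | nurse | gardening | tea | cat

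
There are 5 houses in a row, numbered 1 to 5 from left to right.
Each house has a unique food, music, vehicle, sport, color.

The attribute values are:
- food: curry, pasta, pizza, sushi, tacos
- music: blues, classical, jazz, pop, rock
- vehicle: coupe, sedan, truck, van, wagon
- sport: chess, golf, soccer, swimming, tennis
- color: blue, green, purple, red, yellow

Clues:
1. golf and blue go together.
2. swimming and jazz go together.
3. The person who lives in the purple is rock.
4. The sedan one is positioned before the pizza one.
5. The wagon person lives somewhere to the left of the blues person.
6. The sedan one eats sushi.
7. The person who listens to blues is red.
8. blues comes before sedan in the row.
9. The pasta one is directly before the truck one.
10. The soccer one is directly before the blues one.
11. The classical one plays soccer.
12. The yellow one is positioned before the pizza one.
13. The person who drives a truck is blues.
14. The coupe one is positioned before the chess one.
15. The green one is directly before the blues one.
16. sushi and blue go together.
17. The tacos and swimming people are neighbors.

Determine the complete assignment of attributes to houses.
Solution:

House | Food | Music | Vehicle | Sport | Color
----------------------------------------------
  1   | pasta | classical | wagon | soccer | green
  2   | tacos | blues | truck | tennis | red
  3   | curry | jazz | coupe | swimming | yellow
  4   | sushi | pop | sedan | golf | blue
  5   | pizza | rock | van | chess | purple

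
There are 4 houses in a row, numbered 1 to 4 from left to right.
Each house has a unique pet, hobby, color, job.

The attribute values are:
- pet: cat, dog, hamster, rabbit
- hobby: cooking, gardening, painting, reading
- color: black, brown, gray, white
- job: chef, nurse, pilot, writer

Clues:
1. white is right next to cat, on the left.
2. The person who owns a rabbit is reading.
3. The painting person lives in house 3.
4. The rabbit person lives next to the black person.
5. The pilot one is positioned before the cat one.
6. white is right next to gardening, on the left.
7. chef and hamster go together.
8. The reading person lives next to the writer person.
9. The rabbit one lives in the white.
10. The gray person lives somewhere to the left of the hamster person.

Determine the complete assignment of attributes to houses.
Solution:

House | Pet | Hobby | Color | Job
---------------------------------
  1   | rabbit | reading | white | pilot
  2   | cat | gardening | black | writer
  3   | dog | painting | gray | nurse
  4   | hamster | cooking | brown | chef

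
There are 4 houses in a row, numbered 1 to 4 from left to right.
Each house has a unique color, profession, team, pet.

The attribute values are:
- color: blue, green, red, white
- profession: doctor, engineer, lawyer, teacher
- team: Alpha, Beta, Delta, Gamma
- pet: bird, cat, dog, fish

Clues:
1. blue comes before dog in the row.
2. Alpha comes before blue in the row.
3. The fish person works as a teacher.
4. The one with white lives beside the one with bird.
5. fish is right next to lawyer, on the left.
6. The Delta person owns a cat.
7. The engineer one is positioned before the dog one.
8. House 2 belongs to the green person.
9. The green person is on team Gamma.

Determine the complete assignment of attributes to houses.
Solution:

House | Color | Profession | Team | Pet
---------------------------------------
  1   | white | teacher | Alpha | fish
  2   | green | lawyer | Gamma | bird
  3   | blue | engineer | Delta | cat
  4   | red | doctor | Beta | dog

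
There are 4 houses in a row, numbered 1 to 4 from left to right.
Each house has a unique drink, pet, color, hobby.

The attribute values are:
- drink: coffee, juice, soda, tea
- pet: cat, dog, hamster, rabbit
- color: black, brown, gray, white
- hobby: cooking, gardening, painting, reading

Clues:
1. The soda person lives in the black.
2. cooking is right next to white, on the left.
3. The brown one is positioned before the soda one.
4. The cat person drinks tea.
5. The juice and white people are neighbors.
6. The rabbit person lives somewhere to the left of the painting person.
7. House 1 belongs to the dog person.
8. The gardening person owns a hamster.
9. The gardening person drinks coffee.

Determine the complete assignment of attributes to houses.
Solution:

House | Drink | Pet | Color | Hobby
-----------------------------------
  1   | juice | dog | brown | cooking
  2   | coffee | hamster | white | gardening
  3   | soda | rabbit | black | reading
  4   | tea | cat | gray | painting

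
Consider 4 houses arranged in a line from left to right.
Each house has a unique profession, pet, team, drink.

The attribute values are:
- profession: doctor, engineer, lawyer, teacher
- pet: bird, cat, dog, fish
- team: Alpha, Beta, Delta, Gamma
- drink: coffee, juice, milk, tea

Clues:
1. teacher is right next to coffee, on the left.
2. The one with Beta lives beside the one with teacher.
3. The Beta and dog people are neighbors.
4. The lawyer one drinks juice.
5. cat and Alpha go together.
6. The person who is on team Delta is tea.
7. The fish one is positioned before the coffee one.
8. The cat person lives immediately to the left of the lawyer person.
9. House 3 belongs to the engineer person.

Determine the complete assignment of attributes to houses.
Solution:

House | Profession | Pet | Team | Drink
---------------------------------------
  1   | doctor | fish | Beta | milk
  2   | teacher | dog | Delta | tea
  3   | engineer | cat | Alpha | coffee
  4   | lawyer | bird | Gamma | juice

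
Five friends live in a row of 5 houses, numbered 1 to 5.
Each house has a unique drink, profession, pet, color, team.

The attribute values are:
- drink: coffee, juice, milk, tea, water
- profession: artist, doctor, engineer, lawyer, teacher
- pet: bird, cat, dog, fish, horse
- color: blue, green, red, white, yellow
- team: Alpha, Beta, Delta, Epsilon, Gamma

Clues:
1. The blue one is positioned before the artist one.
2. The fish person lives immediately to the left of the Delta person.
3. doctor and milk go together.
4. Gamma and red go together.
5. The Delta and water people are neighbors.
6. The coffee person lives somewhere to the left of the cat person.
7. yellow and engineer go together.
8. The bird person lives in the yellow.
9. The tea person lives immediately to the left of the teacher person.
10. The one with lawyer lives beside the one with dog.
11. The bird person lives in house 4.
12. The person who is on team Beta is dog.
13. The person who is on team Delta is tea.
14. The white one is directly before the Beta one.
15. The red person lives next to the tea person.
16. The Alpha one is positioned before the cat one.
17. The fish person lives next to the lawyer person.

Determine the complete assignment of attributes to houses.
Solution:

House | Drink | Profession | Pet | Color | Team
-----------------------------------------------
  1   | milk | doctor | fish | red | Gamma
  2   | tea | lawyer | horse | white | Delta
  3   | water | teacher | dog | blue | Beta
  4   | coffee | engineer | bird | yellow | Alpha
  5   | juice | artist | cat | green | Epsilon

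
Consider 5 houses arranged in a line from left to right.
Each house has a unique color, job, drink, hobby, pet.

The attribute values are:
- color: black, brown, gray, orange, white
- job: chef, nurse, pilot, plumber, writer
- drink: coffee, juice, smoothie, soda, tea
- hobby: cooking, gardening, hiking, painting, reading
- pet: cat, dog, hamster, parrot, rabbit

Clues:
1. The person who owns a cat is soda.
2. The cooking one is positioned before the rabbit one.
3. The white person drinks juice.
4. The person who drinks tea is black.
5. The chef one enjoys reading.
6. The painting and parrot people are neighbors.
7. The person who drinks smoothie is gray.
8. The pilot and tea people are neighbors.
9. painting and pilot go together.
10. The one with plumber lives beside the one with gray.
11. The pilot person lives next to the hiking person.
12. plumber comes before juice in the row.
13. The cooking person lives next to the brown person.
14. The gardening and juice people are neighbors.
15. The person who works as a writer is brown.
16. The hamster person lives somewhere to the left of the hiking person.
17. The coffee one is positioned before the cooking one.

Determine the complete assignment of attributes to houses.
Solution:

House | Color | Job | Drink | Hobby | Pet
-----------------------------------------
  1   | orange | pilot | coffee | painting | hamster
  2   | black | plumber | tea | hiking | parrot
  3   | gray | nurse | smoothie | cooking | dog
  4   | brown | writer | soda | gardening | cat
  5   | white | chef | juice | reading | rabbit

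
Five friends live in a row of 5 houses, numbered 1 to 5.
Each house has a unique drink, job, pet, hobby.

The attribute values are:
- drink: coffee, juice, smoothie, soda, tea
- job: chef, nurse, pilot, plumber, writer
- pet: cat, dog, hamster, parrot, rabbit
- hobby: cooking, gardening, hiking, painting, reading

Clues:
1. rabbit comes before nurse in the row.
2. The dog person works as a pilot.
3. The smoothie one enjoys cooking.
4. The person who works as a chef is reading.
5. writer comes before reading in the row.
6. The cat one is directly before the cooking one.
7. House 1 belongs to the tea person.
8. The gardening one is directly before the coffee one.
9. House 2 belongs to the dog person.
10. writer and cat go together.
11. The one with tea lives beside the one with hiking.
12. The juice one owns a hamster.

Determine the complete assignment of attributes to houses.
Solution:

House | Drink | Job | Pet | Hobby
---------------------------------
  1   | tea | plumber | rabbit | gardening
  2   | coffee | pilot | dog | hiking
  3   | soda | writer | cat | painting
  4   | smoothie | nurse | parrot | cooking
  5   | juice | chef | hamster | reading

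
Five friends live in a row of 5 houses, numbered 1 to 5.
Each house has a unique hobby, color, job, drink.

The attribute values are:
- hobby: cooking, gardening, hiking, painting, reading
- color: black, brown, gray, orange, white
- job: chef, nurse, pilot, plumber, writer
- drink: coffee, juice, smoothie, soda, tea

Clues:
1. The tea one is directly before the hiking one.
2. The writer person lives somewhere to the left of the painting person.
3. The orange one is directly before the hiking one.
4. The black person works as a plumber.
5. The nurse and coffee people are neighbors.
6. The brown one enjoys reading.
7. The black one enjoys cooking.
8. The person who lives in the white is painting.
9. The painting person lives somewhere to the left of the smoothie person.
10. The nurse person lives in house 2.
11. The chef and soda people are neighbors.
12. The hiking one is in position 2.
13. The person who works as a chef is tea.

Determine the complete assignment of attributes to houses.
Solution:

House | Hobby | Color | Job | Drink
-----------------------------------
  1   | gardening | orange | chef | tea
  2   | hiking | gray | nurse | soda
  3   | reading | brown | writer | coffee
  4   | painting | white | pilot | juice
  5   | cooking | black | plumber | smoothie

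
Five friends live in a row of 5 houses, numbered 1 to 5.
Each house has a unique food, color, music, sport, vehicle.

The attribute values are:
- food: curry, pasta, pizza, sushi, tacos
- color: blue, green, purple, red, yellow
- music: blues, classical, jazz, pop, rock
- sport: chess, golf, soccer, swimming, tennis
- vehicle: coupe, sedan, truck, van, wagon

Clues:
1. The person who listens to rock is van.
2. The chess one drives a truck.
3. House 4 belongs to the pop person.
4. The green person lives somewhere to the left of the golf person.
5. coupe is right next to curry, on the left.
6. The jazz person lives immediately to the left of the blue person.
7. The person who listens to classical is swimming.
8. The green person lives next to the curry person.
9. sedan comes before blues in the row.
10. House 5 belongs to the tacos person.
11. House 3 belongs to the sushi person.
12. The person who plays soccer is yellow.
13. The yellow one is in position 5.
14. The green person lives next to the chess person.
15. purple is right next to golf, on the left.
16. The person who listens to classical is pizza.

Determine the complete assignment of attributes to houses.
Solution:

House | Food | Color | Music | Sport | Vehicle
----------------------------------------------
  1   | pizza | green | classical | swimming | coupe
  2   | curry | purple | jazz | chess | truck
  3   | sushi | blue | rock | golf | van
  4   | pasta | red | pop | tennis | sedan
  5   | tacos | yellow | blues | soccer | wagon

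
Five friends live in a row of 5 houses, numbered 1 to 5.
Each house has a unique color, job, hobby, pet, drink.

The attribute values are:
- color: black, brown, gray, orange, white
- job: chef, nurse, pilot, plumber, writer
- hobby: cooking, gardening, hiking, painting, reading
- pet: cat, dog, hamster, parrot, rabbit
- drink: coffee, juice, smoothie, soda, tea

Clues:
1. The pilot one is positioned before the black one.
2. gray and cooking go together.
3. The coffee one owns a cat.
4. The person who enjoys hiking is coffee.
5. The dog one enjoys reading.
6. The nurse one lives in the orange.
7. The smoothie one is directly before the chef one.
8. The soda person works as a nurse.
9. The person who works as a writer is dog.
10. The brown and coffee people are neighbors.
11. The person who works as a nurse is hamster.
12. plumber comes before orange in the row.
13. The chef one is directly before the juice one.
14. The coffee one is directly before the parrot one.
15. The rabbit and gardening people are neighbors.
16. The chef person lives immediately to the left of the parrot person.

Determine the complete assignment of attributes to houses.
Solution:

House | Color | Job | Hobby | Pet | Drink
-----------------------------------------
  1   | brown | writer | reading | dog | smoothie
  2   | white | chef | hiking | cat | coffee
  3   | gray | pilot | cooking | parrot | juice
  4   | black | plumber | painting | rabbit | tea
  5   | orange | nurse | gardening | hamster | soda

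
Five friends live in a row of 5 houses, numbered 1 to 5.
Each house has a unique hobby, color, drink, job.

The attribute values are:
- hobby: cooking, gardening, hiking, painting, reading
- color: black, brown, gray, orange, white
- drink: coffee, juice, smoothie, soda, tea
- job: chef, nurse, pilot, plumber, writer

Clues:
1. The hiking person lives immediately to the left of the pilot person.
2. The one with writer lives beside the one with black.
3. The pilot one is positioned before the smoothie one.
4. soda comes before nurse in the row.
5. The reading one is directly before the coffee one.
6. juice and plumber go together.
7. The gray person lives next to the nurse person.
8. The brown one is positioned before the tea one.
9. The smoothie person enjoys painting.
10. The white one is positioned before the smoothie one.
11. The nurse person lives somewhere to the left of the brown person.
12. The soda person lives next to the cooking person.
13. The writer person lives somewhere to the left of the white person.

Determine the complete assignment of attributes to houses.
Solution:

House | Hobby | Color | Drink | Job
-----------------------------------
  1   | reading | gray | soda | writer
  2   | cooking | black | coffee | nurse
  3   | hiking | brown | juice | plumber
  4   | gardening | white | tea | pilot
  5   | painting | orange | smoothie | chef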